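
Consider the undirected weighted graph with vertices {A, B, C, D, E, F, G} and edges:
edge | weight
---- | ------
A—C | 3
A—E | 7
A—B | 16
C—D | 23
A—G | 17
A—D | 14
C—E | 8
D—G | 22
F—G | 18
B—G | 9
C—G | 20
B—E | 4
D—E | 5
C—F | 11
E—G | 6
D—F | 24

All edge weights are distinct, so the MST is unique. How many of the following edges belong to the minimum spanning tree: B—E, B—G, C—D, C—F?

Kruskal: consider edges lightest-first.
A—C (3): add. Components now {A,C} {B} {D} {E} {F} {G}
B—E (4): add. Components now {A,C} {B,E} {D} {F} {G}
D—E (5): add. Components now {A,C} {B,D,E} {F} {G}
E—G (6): add. Components now {A,C} {B,D,E,G} {F}
A—E (7): add. Components now {A,B,C,D,E,G} {F}
C—E (8): skip — C and E already connected.
B—G (9): skip — B and G already connected.
C—F (11): add. Components now {A,B,C,D,E,F,G}
MST edge set: {A—C, B—E, D—E, E—G, A—E, C—F}.
Of the listed edges, {B—E, C—F} are in the MST → 2.

2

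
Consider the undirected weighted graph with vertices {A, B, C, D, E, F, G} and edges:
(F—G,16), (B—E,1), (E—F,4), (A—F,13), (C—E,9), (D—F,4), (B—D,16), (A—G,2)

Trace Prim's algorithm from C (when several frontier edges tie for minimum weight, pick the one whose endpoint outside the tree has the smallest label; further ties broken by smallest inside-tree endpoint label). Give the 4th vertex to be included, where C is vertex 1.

F

Prim, starting at C.
Step 1: frontier [C—E 9] → take C—E (9); add E.
Step 2: frontier [B—E 1, E—F 4] → take B—E (1); add B.
Step 3: frontier [B—D 16, E—F 4] → take E—F (4); add F.
Step 4: frontier [B—D 16, D—F 4, A—F 13, F—G 16] → take D—F (4); add D.
Step 5: frontier [A—F 13, F—G 16] → take A—F (13); add A.
Step 6: frontier [A—G 2, F—G 16] → take A—G (2); add G.
Vertex order: C, E, B, F, D, A, G. The 4th vertex is F.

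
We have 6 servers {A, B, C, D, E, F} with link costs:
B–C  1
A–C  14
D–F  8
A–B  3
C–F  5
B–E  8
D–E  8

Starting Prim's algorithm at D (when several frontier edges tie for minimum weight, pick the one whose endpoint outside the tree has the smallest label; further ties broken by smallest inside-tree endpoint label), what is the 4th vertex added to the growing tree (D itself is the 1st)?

C

Grow the tree from D using Prim:
Step 1: cheapest edge leaving the tree is D–E (8); add E.
Step 2: cheapest edge leaving the tree is B–E (8); add B.
Step 3: cheapest edge leaving the tree is B–C (1); add C.
Step 4: cheapest edge leaving the tree is A–B (3); add A.
Step 5: cheapest edge leaving the tree is C–F (5); add F.
Vertex order: D, E, B, C, A, F. The 4th vertex is C.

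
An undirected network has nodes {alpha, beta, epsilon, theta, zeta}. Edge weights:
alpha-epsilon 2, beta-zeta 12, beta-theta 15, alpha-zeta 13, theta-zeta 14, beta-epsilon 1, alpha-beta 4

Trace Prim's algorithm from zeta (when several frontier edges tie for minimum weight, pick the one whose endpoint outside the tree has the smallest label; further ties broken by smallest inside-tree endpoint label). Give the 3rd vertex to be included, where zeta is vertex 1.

epsilon

Prim, starting at zeta.
Step 1: frontier [beta-zeta 12, alpha-zeta 13, theta-zeta 14] → take beta-zeta (12); add beta.
Step 2: frontier [beta-epsilon 1, alpha-beta 4, beta-theta 15, alpha-zeta 13, theta-zeta 14] → take beta-epsilon (1); add epsilon.
Step 3: frontier [alpha-beta 4, beta-theta 15, alpha-epsilon 2, alpha-zeta 13, theta-zeta 14] → take alpha-epsilon (2); add alpha.
Step 4: frontier [beta-theta 15, theta-zeta 14] → take theta-zeta (14); add theta.
Vertex order: zeta, beta, epsilon, alpha, theta. The 3rd vertex is epsilon.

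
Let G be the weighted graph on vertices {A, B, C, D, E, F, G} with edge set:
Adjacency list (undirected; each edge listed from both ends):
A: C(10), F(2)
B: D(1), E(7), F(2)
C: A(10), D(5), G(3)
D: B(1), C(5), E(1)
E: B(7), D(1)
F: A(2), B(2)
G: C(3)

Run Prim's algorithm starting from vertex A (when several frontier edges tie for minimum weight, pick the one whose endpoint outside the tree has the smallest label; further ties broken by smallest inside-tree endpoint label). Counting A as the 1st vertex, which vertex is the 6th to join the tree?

C

Prim, starting at A.
Step 1: cheapest edge leaving the tree is A—F (2); add F.
Step 2: cheapest edge leaving the tree is B—F (2); add B.
Step 3: cheapest edge leaving the tree is B—D (1); add D.
Step 4: cheapest edge leaving the tree is D—E (1); add E.
Step 5: cheapest edge leaving the tree is C—D (5); add C.
Step 6: cheapest edge leaving the tree is C—G (3); add G.
Vertex order: A, F, B, D, E, C, G. The 6th vertex is C.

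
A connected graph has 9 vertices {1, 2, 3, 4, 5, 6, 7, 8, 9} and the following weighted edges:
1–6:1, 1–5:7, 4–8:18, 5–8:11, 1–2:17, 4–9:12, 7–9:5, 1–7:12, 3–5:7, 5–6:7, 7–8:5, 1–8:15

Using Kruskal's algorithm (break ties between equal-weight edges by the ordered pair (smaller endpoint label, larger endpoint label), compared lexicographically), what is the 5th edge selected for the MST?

3-5

Kruskal's algorithm — process edges by increasing weight (ties by edge label):
1–6 (1): add — endpoints in different components.
7–8 (5): add — endpoints in different components.
7–9 (5): add — endpoints in different components.
1–5 (7): add — endpoints in different components.
3–5 (7): add — endpoints in different components.
5–6 (7): skip — 5 and 6 already connected.
5–8 (11): add — endpoints in different components.
1–7 (12): skip — 1 and 7 already connected.
4–9 (12): add — endpoints in different components.
1–8 (15): skip — 1 and 8 already connected.
1–2 (17): add — endpoints in different components.
The 5th edge added is 3–5.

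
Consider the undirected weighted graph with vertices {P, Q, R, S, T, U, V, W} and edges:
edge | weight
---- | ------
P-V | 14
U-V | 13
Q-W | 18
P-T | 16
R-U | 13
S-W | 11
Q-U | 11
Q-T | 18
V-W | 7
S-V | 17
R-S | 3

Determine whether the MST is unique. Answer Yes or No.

No

Sort edges by weight, then run Kruskal:
R-S (3): add — endpoints in different components.
V-W (7): add — endpoints in different components.
Q-U (11): add — endpoints in different components.
S-W (11): add — endpoints in different components.
R-U (13): add — endpoints in different components.
U-V (13): skip — V and U already connected.
P-V (14): add — endpoints in different components.
P-T (16): add — endpoints in different components.
Non-tree edge U-V has weight 13, equal to the heaviest edge on its tree cycle — swapping gives another MST of the same weight. Not unique.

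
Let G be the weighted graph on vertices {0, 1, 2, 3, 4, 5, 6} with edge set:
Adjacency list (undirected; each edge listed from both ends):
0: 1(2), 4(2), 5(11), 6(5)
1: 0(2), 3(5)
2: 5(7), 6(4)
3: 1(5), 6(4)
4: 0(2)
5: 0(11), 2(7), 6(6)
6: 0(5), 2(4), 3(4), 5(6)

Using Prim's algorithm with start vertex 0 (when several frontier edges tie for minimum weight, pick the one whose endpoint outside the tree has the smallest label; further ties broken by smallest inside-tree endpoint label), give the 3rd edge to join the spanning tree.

Prim's algorithm from 0:
Step 1: frontier [0-1 2, 0-4 2, 0-6 5, 0-5 11] → take 0-1 (2); add 1.
Step 2: frontier [0-4 2, 0-6 5, 0-5 11, 1-3 5] → take 0-4 (2); add 4.
Step 3: frontier [0-6 5, 0-5 11, 1-3 5] → take 1-3 (5); add 3.
Step 4: frontier [0-6 5, 0-5 11, 3-6 4] → take 3-6 (4); add 6.
Step 5: frontier [0-5 11, 2-6 4, 5-6 6] → take 2-6 (4); add 2.
Step 6: frontier [0-5 11, 2-5 7, 5-6 6] → take 5-6 (6); add 5.
The 3rd edge added is 1-3.

1-3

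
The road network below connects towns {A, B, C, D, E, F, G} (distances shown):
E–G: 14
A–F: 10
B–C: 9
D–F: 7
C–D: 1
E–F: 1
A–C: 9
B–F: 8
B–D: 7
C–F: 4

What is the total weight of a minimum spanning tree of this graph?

Kruskal's algorithm — process edges by increasing weight (ties by edge label):
C–D (1): add. Components now {A} {B} {C,D} {E} {F} {G}
E–F (1): add. Components now {A} {B} {C,D} {E,F} {G}
C–F (4): add. Components now {A} {B} {C,D,E,F} {G}
B–D (7): add. Components now {A} {B,C,D,E,F} {G}
D–F (7): skip — D and F already connected.
B–F (8): skip — B and F already connected.
A–C (9): add. Components now {A,B,C,D,E,F} {G}
B–C (9): skip — B and C already connected.
A–F (10): skip — A and F already connected.
E–G (14): add. Components now {A,B,C,D,E,F,G}
MST edges: C–D, E–F, C–F, B–D, A–C, E–G; total weight 1+1+4+7+9+14 = 36.

36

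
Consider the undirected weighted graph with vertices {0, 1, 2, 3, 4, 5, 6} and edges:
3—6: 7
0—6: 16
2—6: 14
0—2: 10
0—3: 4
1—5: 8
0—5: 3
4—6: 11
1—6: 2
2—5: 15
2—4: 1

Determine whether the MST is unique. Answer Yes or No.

Yes

Kruskal's algorithm — process edges by increasing weight (ties by edge label):
2—4 (1): add. Components now {0} {1} {2,4} {3} {5} {6}
1—6 (2): add. Components now {0} {1,6} {2,4} {3} {5}
0—5 (3): add. Components now {0,5} {1,6} {2,4} {3}
0—3 (4): add. Components now {0,3,5} {1,6} {2,4}
3—6 (7): add. Components now {0,1,3,5,6} {2,4}
1—5 (8): skip — 1 and 5 already connected.
0—2 (10): add. Components now {0,1,2,3,4,5,6}
Every non-tree edge has weight strictly greater than the heaviest edge on the tree path between its endpoints, so the MST is unique.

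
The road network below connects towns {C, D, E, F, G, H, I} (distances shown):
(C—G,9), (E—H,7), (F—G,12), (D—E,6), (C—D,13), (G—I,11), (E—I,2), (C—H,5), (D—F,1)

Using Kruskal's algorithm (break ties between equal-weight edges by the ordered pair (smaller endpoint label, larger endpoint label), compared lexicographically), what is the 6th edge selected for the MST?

Sort edges by weight, then run Kruskal:
D—F (1): add. Components now {C} {D,F} {E} {G} {H} {I}
E—I (2): add. Components now {C} {D,F} {E,I} {G} {H}
C—H (5): add. Components now {C,H} {D,F} {E,I} {G}
D—E (6): add. Components now {C,H} {D,E,F,I} {G}
E—H (7): add. Components now {C,D,E,F,H,I} {G}
C—G (9): add. Components now {C,D,E,F,G,H,I}
The 6th edge added is C—G.

C-G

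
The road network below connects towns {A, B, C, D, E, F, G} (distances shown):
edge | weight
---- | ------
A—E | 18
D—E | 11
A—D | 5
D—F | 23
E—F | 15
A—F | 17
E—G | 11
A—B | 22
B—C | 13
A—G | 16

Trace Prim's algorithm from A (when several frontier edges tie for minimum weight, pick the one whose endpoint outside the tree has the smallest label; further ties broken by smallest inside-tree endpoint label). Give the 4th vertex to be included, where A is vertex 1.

Grow the tree from A using Prim:
Step 1: cheapest edge leaving the tree is A—D (5); add D.
Step 2: cheapest edge leaving the tree is D—E (11); add E.
Step 3: cheapest edge leaving the tree is E—G (11); add G.
Step 4: cheapest edge leaving the tree is E—F (15); add F.
Step 5: cheapest edge leaving the tree is A—B (22); add B.
Step 6: cheapest edge leaving the tree is B—C (13); add C.
Vertex order: A, D, E, G, F, B, C. The 4th vertex is G.

G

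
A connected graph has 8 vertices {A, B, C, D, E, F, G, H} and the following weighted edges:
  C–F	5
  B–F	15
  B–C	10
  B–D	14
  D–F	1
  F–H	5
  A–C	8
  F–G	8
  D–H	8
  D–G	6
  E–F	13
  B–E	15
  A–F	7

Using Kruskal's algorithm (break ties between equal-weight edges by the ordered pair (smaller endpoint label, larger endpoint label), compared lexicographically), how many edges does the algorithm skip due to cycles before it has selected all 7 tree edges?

Sort edges by weight, then run Kruskal:
D–F (1): add — endpoints in different components.
C–F (5): add — endpoints in different components.
F–H (5): add — endpoints in different components.
D–G (6): add — endpoints in different components.
A–F (7): add — endpoints in different components.
A–C (8): skip — A and C already connected.
D–H (8): skip — D and H already connected.
F–G (8): skip — F and G already connected.
B–C (10): add — endpoints in different components.
E–F (13): add — endpoints in different components.
Edges rejected before the tree was complete: 3.

3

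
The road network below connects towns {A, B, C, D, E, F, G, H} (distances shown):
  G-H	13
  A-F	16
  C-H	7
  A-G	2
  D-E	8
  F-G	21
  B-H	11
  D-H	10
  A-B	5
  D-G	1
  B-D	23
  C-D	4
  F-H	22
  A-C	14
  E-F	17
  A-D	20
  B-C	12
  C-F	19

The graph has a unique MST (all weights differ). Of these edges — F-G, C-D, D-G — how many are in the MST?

Kruskal: consider edges lightest-first.
D-G (1): add — endpoints in different components.
A-G (2): add — endpoints in different components.
C-D (4): add — endpoints in different components.
A-B (5): add — endpoints in different components.
C-H (7): add — endpoints in different components.
D-E (8): add — endpoints in different components.
D-H (10): skip — D and H already connected.
B-H (11): skip — B and H already connected.
B-C (12): skip — B and C already connected.
G-H (13): skip — G and H already connected.
A-C (14): skip — A and C already connected.
A-F (16): add — endpoints in different components.
MST edge set: {D-G, A-G, C-D, A-B, C-H, D-E, A-F}.
Of the listed edges, {C-D, D-G} are in the MST → 2.

2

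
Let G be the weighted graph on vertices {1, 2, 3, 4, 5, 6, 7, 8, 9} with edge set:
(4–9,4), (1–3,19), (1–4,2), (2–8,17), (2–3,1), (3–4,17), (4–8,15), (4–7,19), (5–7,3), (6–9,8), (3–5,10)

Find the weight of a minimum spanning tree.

Sort edges by weight, then run Kruskal:
2–3 (1): add — endpoints in different components.
1–4 (2): add — endpoints in different components.
5–7 (3): add — endpoints in different components.
4–9 (4): add — endpoints in different components.
6–9 (8): add — endpoints in different components.
3–5 (10): add — endpoints in different components.
4–8 (15): add — endpoints in different components.
2–8 (17): add — endpoints in different components.
MST edges: 2–3, 1–4, 5–7, 4–9, 6–9, 3–5, 4–8, 2–8; total weight 1+2+3+4+8+10+15+17 = 60.

60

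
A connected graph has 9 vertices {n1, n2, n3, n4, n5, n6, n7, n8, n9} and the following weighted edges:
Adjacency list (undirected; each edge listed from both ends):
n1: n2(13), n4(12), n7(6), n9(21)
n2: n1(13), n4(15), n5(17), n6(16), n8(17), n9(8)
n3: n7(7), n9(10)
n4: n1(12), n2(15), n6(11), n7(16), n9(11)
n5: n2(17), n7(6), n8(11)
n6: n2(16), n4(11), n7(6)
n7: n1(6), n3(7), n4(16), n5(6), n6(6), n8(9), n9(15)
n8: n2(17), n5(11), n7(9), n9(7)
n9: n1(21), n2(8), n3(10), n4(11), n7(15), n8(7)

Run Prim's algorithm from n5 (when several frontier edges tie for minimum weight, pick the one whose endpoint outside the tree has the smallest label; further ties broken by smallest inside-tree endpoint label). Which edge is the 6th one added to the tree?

n8-n9

Prim's algorithm from n5:
Step 1: cheapest edge leaving the tree is n5—n7 (6); add n7.
Step 2: cheapest edge leaving the tree is n1—n7 (6); add n1.
Step 3: cheapest edge leaving the tree is n6—n7 (6); add n6.
Step 4: cheapest edge leaving the tree is n3—n7 (7); add n3.
Step 5: cheapest edge leaving the tree is n7—n8 (9); add n8.
Step 6: cheapest edge leaving the tree is n8—n9 (7); add n9.
Step 7: cheapest edge leaving the tree is n2—n9 (8); add n2.
Step 8: cheapest edge leaving the tree is n4—n6 (11); add n4.
The 6th edge added is n8—n9.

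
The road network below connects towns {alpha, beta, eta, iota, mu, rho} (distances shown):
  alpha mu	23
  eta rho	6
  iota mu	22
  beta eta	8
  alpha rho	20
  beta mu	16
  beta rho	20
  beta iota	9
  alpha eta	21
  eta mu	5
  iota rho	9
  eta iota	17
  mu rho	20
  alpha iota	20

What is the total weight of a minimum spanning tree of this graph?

Sort edges by weight, then run Kruskal:
eta mu (5): add. Components now {eta,mu} {iota} {beta} {alpha} {rho}
eta rho (6): add. Components now {eta,mu,rho} {iota} {beta} {alpha}
beta eta (8): add. Components now {beta,eta,mu,rho} {iota} {alpha}
beta iota (9): add. Components now {beta,eta,iota,mu,rho} {alpha}
iota rho (9): skip — iota and rho already connected.
beta mu (16): skip — mu and beta already connected.
eta iota (17): skip — eta and iota already connected.
alpha iota (20): add. Components now {alpha,beta,eta,iota,mu,rho}
MST edges: eta mu, eta rho, beta eta, beta iota, alpha iota; total weight 5+6+8+9+20 = 48.

48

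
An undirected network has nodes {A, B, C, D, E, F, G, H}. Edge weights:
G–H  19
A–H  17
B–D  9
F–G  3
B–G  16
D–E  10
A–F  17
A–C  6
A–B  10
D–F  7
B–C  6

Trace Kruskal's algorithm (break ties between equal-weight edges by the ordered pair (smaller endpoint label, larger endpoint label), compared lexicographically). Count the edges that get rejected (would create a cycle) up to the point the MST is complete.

Kruskal's algorithm — process edges by increasing weight (ties by edge label):
F–G (3): add — endpoints in different components.
A–C (6): add — endpoints in different components.
B–C (6): add — endpoints in different components.
D–F (7): add — endpoints in different components.
B–D (9): add — endpoints in different components.
A–B (10): skip — A and B already connected.
D–E (10): add — endpoints in different components.
B–G (16): skip — B and G already connected.
A–F (17): skip — A and F already connected.
A–H (17): add — endpoints in different components.
Edges rejected before the tree was complete: 3.

3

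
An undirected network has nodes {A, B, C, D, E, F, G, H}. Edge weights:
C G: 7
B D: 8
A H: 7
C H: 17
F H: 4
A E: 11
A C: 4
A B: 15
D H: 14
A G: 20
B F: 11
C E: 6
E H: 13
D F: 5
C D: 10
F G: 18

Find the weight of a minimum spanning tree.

41

Prim's algorithm from B:
Step 1: cheapest edge leaving the tree is B D (8); add D.
Step 2: cheapest edge leaving the tree is D F (5); add F.
Step 3: cheapest edge leaving the tree is F H (4); add H.
Step 4: cheapest edge leaving the tree is A H (7); add A.
Step 5: cheapest edge leaving the tree is A C (4); add C.
Step 6: cheapest edge leaving the tree is C E (6); add E.
Step 7: cheapest edge leaving the tree is C G (7); add G.
MST edges: B D, D F, F H, A H, A C, C E, C G; total weight 8+5+4+7+4+6+7 = 41.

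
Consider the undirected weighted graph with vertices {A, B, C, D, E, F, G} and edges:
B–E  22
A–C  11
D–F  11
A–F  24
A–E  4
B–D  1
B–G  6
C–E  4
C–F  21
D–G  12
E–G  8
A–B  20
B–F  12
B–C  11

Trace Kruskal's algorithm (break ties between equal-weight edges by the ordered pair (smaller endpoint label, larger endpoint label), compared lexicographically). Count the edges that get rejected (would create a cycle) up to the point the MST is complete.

2

Kruskal: consider edges lightest-first.
B–D (1): add. Components now {A} {B,D} {C} {E} {F} {G}
A–E (4): add. Components now {A,E} {B,D} {C} {F} {G}
C–E (4): add. Components now {A,C,E} {B,D} {F} {G}
B–G (6): add. Components now {A,C,E} {B,D,G} {F}
E–G (8): add. Components now {A,B,C,D,E,G} {F}
A–C (11): skip — A and C already connected.
B–C (11): skip — B and C already connected.
D–F (11): add. Components now {A,B,C,D,E,F,G}
Edges rejected before the tree was complete: 2.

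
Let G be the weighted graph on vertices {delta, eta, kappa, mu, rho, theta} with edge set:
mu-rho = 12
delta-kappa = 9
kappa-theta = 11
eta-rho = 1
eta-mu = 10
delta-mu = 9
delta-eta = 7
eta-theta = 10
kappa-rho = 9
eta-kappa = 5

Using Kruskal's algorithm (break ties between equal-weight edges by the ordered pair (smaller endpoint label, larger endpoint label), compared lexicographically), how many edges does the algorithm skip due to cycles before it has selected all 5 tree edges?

Kruskal: consider edges lightest-first.
eta-rho (1): add — endpoints in different components.
eta-kappa (5): add — endpoints in different components.
delta-eta (7): add — endpoints in different components.
delta-kappa (9): skip — delta and kappa already connected.
delta-mu (9): add — endpoints in different components.
kappa-rho (9): skip — rho and kappa already connected.
eta-mu (10): skip — mu and eta already connected.
eta-theta (10): add — endpoints in different components.
Edges rejected before the tree was complete: 3.

3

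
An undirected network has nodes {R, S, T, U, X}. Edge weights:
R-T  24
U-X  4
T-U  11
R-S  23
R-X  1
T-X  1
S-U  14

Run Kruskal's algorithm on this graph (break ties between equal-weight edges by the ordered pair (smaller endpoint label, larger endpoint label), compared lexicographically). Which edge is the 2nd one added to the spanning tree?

T-X

Kruskal's algorithm — process edges by increasing weight (ties by edge label):
R-X (1): add — endpoints in different components.
T-X (1): add — endpoints in different components.
U-X (4): add — endpoints in different components.
T-U (11): skip — U and T already connected.
S-U (14): add — endpoints in different components.
The 2nd edge added is T-X.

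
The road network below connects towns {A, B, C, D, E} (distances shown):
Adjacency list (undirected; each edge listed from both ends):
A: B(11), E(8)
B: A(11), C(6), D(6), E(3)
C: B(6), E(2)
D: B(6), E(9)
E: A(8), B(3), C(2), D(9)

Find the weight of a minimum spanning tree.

19

Grow the tree from C using Prim:
Step 1: frontier [C E 2, B C 6] → take C E (2); add E.
Step 2: frontier [B C 6, B E 3, A E 8, D E 9] → take B E (3); add B.
Step 3: frontier [B D 6, A B 11, A E 8, D E 9] → take B D (6); add D.
Step 4: frontier [A B 11, A E 8] → take A E (8); add A.
MST edges: C E, B E, B D, A E; total weight 2+3+6+8 = 19.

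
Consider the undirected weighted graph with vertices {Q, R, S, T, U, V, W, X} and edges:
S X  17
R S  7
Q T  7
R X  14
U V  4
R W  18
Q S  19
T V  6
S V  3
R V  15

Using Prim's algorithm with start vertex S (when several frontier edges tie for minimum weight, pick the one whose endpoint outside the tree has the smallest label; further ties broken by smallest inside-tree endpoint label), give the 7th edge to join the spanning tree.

R-W

Prim, starting at S.
Step 1: cheapest edge leaving the tree is S V (3); add V.
Step 2: cheapest edge leaving the tree is U V (4); add U.
Step 3: cheapest edge leaving the tree is T V (6); add T.
Step 4: cheapest edge leaving the tree is Q T (7); add Q.
Step 5: cheapest edge leaving the tree is R S (7); add R.
Step 6: cheapest edge leaving the tree is R X (14); add X.
Step 7: cheapest edge leaving the tree is R W (18); add W.
The 7th edge added is R W.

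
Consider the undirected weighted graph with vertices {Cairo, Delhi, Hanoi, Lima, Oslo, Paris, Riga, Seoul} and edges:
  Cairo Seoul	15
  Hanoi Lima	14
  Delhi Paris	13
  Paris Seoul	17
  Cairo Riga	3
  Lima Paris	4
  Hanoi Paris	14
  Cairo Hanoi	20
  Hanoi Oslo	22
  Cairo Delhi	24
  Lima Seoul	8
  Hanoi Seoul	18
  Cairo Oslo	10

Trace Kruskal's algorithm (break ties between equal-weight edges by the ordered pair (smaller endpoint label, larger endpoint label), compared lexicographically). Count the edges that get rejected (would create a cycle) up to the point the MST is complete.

Kruskal: consider edges lightest-first.
Cairo Riga (3): add — endpoints in different components.
Lima Paris (4): add — endpoints in different components.
Lima Seoul (8): add — endpoints in different components.
Cairo Oslo (10): add — endpoints in different components.
Delhi Paris (13): add — endpoints in different components.
Hanoi Lima (14): add — endpoints in different components.
Hanoi Paris (14): skip — Paris and Hanoi already connected.
Cairo Seoul (15): add — endpoints in different components.
Edges rejected before the tree was complete: 1.

1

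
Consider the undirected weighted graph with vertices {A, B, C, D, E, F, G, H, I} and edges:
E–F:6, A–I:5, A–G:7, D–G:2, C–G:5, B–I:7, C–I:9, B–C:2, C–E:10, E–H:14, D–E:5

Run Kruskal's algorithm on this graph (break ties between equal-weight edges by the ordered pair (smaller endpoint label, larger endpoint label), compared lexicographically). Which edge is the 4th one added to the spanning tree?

C-G

Kruskal: consider edges lightest-first.
B–C (2): add — endpoints in different components.
D–G (2): add — endpoints in different components.
A–I (5): add — endpoints in different components.
C–G (5): add — endpoints in different components.
D–E (5): add — endpoints in different components.
E–F (6): add — endpoints in different components.
A–G (7): add — endpoints in different components.
B–I (7): skip — B and I already connected.
C–I (9): skip — C and I already connected.
C–E (10): skip — C and E already connected.
E–H (14): add — endpoints in different components.
The 4th edge added is C–G.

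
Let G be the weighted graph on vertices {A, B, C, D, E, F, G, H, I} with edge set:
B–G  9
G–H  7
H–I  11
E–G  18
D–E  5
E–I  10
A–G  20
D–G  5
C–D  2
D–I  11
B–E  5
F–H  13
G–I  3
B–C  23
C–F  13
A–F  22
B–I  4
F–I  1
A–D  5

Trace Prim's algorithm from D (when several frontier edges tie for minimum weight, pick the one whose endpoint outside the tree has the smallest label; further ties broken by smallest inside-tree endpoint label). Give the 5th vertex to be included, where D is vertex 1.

B

Grow the tree from D using Prim:
Step 1: cheapest edge leaving the tree is C–D (2); add C.
Step 2: cheapest edge leaving the tree is A–D (5); add A.
Step 3: cheapest edge leaving the tree is D–E (5); add E.
Step 4: cheapest edge leaving the tree is B–E (5); add B.
Step 5: cheapest edge leaving the tree is B–I (4); add I.
Step 6: cheapest edge leaving the tree is F–I (1); add F.
Step 7: cheapest edge leaving the tree is G–I (3); add G.
Step 8: cheapest edge leaving the tree is G–H (7); add H.
Vertex order: D, C, A, E, B, I, F, G, H. The 5th vertex is B.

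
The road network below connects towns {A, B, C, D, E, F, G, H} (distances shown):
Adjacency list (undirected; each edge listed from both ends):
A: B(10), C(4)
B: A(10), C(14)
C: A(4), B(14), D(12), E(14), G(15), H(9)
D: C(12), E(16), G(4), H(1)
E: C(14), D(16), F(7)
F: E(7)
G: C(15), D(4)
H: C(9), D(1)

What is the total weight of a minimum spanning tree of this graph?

Prim, starting at H.
Step 1: frontier [D—H 1, C—H 9] → take D—H (1); add D.
Step 2: frontier [D—G 4, C—D 12, D—E 16, C—H 9] → take D—G (4); add G.
Step 3: frontier [C—D 12, D—E 16, C—G 15, C—H 9] → take C—H (9); add C.
Step 4: frontier [A—C 4, B—C 14, C—E 14, D—E 16] → take A—C (4); add A.
Step 5: frontier [A—B 10, B—C 14, C—E 14, D—E 16] → take A—B (10); add B.
Step 6: frontier [C—E 14, D—E 16] → take C—E (14); add E.
Step 7: frontier [E—F 7] → take E—F (7); add F.
MST edges: D—H, D—G, C—H, A—C, A—B, C—E, E—F; total weight 1+4+9+4+10+14+7 = 49.

49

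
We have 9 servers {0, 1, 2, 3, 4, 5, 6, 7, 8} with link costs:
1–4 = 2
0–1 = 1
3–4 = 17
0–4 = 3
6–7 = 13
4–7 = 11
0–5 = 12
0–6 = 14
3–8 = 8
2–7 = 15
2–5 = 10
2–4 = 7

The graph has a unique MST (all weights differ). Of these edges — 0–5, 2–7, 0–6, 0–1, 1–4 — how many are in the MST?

Kruskal's algorithm — process edges by increasing weight (ties by edge label):
0–1 (1): add — endpoints in different components.
1–4 (2): add — endpoints in different components.
0–4 (3): skip — 0 and 4 already connected.
2–4 (7): add — endpoints in different components.
3–8 (8): add — endpoints in different components.
2–5 (10): add — endpoints in different components.
4–7 (11): add — endpoints in different components.
0–5 (12): skip — 0 and 5 already connected.
6–7 (13): add — endpoints in different components.
0–6 (14): skip — 0 and 6 already connected.
2–7 (15): skip — 2 and 7 already connected.
3–4 (17): add — endpoints in different components.
MST edge set: {0–1, 1–4, 2–4, 3–8, 2–5, 4–7, 6–7, 3–4}.
Of the listed edges, {0–1, 1–4} are in the MST → 2.

2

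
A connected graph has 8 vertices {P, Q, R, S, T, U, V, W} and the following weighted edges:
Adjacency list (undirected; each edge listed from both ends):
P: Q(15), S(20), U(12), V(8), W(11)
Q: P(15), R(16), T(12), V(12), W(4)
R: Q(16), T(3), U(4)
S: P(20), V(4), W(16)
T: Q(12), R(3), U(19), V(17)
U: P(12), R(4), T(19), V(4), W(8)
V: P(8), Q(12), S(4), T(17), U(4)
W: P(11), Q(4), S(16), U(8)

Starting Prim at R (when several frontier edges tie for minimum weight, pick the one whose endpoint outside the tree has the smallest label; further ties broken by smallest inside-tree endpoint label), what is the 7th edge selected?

Grow the tree from R using Prim:
Step 1: cheapest edge leaving the tree is R T (3); add T.
Step 2: cheapest edge leaving the tree is R U (4); add U.
Step 3: cheapest edge leaving the tree is U V (4); add V.
Step 4: cheapest edge leaving the tree is S V (4); add S.
Step 5: cheapest edge leaving the tree is P V (8); add P.
Step 6: cheapest edge leaving the tree is U W (8); add W.
Step 7: cheapest edge leaving the tree is Q W (4); add Q.
The 7th edge added is Q W.

Q-W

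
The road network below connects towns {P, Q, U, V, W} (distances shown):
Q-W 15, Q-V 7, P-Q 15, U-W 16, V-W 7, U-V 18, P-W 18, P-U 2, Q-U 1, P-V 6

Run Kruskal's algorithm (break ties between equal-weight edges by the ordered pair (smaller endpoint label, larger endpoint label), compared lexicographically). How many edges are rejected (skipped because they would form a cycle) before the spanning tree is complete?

1

Sort edges by weight, then run Kruskal:
Q-U (1): add. Components now {W} {Q,U} {V} {P}
P-U (2): add. Components now {W} {P,Q,U} {V}
P-V (6): add. Components now {W} {P,Q,U,V}
Q-V (7): skip — Q and V already connected.
V-W (7): add. Components now {P,Q,U,V,W}
Edges rejected before the tree was complete: 1.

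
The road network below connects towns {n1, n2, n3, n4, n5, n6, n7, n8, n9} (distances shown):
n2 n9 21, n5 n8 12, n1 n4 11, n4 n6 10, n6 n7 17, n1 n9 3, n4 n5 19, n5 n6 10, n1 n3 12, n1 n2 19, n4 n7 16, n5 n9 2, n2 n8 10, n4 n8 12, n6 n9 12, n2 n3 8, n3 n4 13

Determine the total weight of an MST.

Prim, starting at n2.
Step 1: cheapest edge leaving the tree is n2 n3 (8); add n3.
Step 2: cheapest edge leaving the tree is n2 n8 (10); add n8.
Step 3: cheapest edge leaving the tree is n1 n3 (12); add n1.
Step 4: cheapest edge leaving the tree is n1 n9 (3); add n9.
Step 5: cheapest edge leaving the tree is n5 n9 (2); add n5.
Step 6: cheapest edge leaving the tree is n5 n6 (10); add n6.
Step 7: cheapest edge leaving the tree is n4 n6 (10); add n4.
Step 8: cheapest edge leaving the tree is n4 n7 (16); add n7.
MST edges: n2 n3, n2 n8, n1 n3, n1 n9, n5 n9, n5 n6, n4 n6, n4 n7; total weight 8+10+12+3+2+10+10+16 = 71.

71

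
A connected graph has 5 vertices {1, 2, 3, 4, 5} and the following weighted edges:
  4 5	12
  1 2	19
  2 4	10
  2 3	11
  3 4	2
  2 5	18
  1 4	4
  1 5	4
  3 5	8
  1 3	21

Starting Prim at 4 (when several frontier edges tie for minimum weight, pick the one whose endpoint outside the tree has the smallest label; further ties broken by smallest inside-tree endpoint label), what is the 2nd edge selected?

Prim's algorithm from 4:
Step 1: frontier [3 4 2, 1 4 4, 2 4 10, 4 5 12] → take 3 4 (2); add 3.
Step 2: frontier [3 5 8, 2 3 11, 1 3 21, 1 4 4, 2 4 10, 4 5 12] → take 1 4 (4); add 1.
Step 3: frontier [1 5 4, 1 2 19, 3 5 8, 2 3 11, 2 4 10, 4 5 12] → take 1 5 (4); add 5.
Step 4: frontier [1 2 19, 2 3 11, 2 4 10, 2 5 18] → take 2 4 (10); add 2.
The 2nd edge added is 1 4.

1-4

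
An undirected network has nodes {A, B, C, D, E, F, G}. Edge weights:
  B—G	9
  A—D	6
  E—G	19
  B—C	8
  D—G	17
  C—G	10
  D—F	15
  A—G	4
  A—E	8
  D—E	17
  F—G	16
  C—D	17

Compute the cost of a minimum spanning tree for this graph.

50

Prim's algorithm from A:
Step 1: cheapest edge leaving the tree is A—G (4); add G.
Step 2: cheapest edge leaving the tree is A—D (6); add D.
Step 3: cheapest edge leaving the tree is A—E (8); add E.
Step 4: cheapest edge leaving the tree is B—G (9); add B.
Step 5: cheapest edge leaving the tree is B—C (8); add C.
Step 6: cheapest edge leaving the tree is D—F (15); add F.
MST edges: A—G, A—D, A—E, B—G, B—C, D—F; total weight 4+6+8+9+8+15 = 50.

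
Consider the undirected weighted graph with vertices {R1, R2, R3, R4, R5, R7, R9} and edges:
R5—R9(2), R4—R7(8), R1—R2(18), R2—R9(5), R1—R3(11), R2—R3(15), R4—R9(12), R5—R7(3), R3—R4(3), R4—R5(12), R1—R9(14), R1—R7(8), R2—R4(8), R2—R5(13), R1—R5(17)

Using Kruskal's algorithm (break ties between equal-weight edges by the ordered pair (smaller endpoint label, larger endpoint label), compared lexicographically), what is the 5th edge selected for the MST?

R1-R7

Kruskal: consider edges lightest-first.
R5—R9 (2): add — endpoints in different components.
R3—R4 (3): add — endpoints in different components.
R5—R7 (3): add — endpoints in different components.
R2—R9 (5): add — endpoints in different components.
R1—R7 (8): add — endpoints in different components.
R2—R4 (8): add — endpoints in different components.
The 5th edge added is R1—R7.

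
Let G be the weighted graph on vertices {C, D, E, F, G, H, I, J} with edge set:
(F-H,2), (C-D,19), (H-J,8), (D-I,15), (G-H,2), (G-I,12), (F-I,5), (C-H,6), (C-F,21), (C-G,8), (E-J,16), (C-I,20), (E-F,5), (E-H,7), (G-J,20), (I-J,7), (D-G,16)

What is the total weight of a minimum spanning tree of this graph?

42

Sort edges by weight, then run Kruskal:
F-H (2): add — endpoints in different components.
G-H (2): add — endpoints in different components.
E-F (5): add — endpoints in different components.
F-I (5): add — endpoints in different components.
C-H (6): add — endpoints in different components.
E-H (7): skip — E and H already connected.
I-J (7): add — endpoints in different components.
C-G (8): skip — C and G already connected.
H-J (8): skip — H and J already connected.
G-I (12): skip — G and I already connected.
D-I (15): add — endpoints in different components.
MST edges: F-H, G-H, E-F, F-I, C-H, I-J, D-I; total weight 2+2+5+5+6+7+15 = 42.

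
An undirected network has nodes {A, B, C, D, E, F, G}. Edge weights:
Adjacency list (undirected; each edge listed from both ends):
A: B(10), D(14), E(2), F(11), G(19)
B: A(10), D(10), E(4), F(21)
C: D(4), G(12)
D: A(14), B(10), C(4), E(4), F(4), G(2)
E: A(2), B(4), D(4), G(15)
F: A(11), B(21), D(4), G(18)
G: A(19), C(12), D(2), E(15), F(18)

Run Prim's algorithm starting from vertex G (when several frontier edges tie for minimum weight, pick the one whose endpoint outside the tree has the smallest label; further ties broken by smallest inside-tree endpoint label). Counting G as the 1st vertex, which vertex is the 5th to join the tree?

A

Prim's algorithm from G:
Step 1: cheapest edge leaving the tree is D-G (2); add D.
Step 2: cheapest edge leaving the tree is C-D (4); add C.
Step 3: cheapest edge leaving the tree is D-E (4); add E.
Step 4: cheapest edge leaving the tree is A-E (2); add A.
Step 5: cheapest edge leaving the tree is B-E (4); add B.
Step 6: cheapest edge leaving the tree is D-F (4); add F.
Vertex order: G, D, C, E, A, B, F. The 5th vertex is A.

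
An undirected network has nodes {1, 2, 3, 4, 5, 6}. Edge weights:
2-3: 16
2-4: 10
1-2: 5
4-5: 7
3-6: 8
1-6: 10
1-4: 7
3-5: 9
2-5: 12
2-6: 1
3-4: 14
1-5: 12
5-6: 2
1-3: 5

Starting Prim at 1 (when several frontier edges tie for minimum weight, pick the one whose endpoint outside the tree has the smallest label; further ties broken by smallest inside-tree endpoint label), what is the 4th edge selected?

1-3

Grow the tree from 1 using Prim:
Step 1: frontier [1-2 5, 1-3 5, 1-4 7, 1-6 10, 1-5 12] → take 1-2 (5); add 2.
Step 2: frontier [1-3 5, 1-4 7, 1-6 10, 1-5 12, 2-6 1, 2-4 10, 2-5 12, 2-3 16] → take 2-6 (1); add 6.
Step 3: frontier [1-3 5, 1-4 7, 1-5 12, 2-4 10, 2-5 12, 2-3 16, 5-6 2, 3-6 8] → take 5-6 (2); add 5.
Step 4: frontier [1-3 5, 1-4 7, 2-4 10, 2-3 16, 4-5 7, 3-5 9, 3-6 8] → take 1-3 (5); add 3.
Step 5: frontier [1-4 7, 2-4 10, 3-4 14, 4-5 7] → take 1-4 (7); add 4.
The 4th edge added is 1-3.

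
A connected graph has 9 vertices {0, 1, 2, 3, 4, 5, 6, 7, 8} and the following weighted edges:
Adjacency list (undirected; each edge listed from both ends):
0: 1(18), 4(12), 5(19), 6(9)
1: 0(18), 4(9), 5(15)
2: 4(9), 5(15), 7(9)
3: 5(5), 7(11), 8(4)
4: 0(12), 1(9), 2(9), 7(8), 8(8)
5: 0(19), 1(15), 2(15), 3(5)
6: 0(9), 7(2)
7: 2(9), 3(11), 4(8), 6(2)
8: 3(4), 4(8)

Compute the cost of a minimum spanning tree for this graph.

Kruskal's algorithm — process edges by increasing weight (ties by edge label):
6–7 (2): add — endpoints in different components.
3–8 (4): add — endpoints in different components.
3–5 (5): add — endpoints in different components.
4–7 (8): add — endpoints in different components.
4–8 (8): add — endpoints in different components.
0–6 (9): add — endpoints in different components.
1–4 (9): add — endpoints in different components.
2–4 (9): add — endpoints in different components.
MST edges: 6–7, 3–8, 3–5, 4–7, 4–8, 0–6, 1–4, 2–4; total weight 2+4+5+8+8+9+9+9 = 54.

54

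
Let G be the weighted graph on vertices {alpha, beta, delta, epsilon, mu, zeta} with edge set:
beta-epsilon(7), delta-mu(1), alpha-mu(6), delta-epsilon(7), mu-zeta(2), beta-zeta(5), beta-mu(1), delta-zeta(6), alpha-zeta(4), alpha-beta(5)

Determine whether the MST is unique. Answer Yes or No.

Kruskal: consider edges lightest-first.
beta-mu (1): add — endpoints in different components.
delta-mu (1): add — endpoints in different components.
mu-zeta (2): add — endpoints in different components.
alpha-zeta (4): add — endpoints in different components.
alpha-beta (5): skip — beta and alpha already connected.
beta-zeta (5): skip — zeta and beta already connected.
alpha-mu (6): skip — mu and alpha already connected.
delta-zeta (6): skip — zeta and delta already connected.
beta-epsilon (7): add — endpoints in different components.
Non-tree edge delta-epsilon has weight 7, equal to the heaviest edge on its tree cycle — swapping gives another MST of the same weight. Not unique.

No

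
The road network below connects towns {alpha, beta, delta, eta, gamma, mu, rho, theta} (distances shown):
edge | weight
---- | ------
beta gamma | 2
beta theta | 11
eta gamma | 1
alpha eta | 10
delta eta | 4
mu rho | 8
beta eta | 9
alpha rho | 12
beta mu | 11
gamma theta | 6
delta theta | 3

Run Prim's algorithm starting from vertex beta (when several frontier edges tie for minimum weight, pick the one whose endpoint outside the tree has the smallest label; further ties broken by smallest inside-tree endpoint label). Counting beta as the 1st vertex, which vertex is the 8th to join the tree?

rho

Prim's algorithm from beta:
Step 1: cheapest edge leaving the tree is beta gamma (2); add gamma.
Step 2: cheapest edge leaving the tree is eta gamma (1); add eta.
Step 3: cheapest edge leaving the tree is delta eta (4); add delta.
Step 4: cheapest edge leaving the tree is delta theta (3); add theta.
Step 5: cheapest edge leaving the tree is alpha eta (10); add alpha.
Step 6: cheapest edge leaving the tree is beta mu (11); add mu.
Step 7: cheapest edge leaving the tree is mu rho (8); add rho.
Vertex order: beta, gamma, eta, delta, theta, alpha, mu, rho. The 8th vertex is rho.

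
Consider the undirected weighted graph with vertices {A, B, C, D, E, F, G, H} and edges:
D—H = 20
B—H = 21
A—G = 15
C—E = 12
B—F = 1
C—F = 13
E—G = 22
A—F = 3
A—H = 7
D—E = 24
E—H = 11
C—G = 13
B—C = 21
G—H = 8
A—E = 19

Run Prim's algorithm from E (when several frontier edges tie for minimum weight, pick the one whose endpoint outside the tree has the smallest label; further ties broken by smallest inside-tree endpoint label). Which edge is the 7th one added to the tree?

D-H

Grow the tree from E using Prim:
Step 1: cheapest edge leaving the tree is E—H (11); add H.
Step 2: cheapest edge leaving the tree is A—H (7); add A.
Step 3: cheapest edge leaving the tree is A—F (3); add F.
Step 4: cheapest edge leaving the tree is B—F (1); add B.
Step 5: cheapest edge leaving the tree is G—H (8); add G.
Step 6: cheapest edge leaving the tree is C—E (12); add C.
Step 7: cheapest edge leaving the tree is D—H (20); add D.
The 7th edge added is D—H.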